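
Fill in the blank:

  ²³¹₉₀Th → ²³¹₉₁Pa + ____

Conserve mass number: 231 = 231 + A, so A = 0.
Conserve atomic number: 90 = 91 + Z, so Z = -1.
A = 0 and Z = -1 is ⁰₋₁e — a beta-minus particle.

beta-minus particle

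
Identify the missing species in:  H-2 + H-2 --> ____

He-4

Conserve mass number: 2 + 2 = A, so A = 4.
Conserve atomic number: 1 + 1 = Z, so Z = 2.
A = 4 and Z = 2 is He-4 — an alpha particle.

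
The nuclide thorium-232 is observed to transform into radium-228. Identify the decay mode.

alpha decay

ΔA = 228 − 232 = -4; ΔZ = 88 − 90 = -2.
A drops by 4 and Z drops by 2 — the signature of alpha emission.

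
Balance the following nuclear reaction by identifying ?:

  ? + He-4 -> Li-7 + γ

triton

Conserve mass number: A + 4 = 7 + 0, so A = 3.
Conserve atomic number: Z + 2 = 3 + 0, so Z = 1.
A = 3 and Z = 1 is H-3 — a triton.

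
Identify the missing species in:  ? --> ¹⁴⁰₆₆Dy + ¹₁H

Conserve mass number: A = 140 + 1, so A = 141.
Conserve atomic number: Z = 66 + 1, so Z = 67.
Z = 67 is holmium, so the species is ¹⁴¹₆₇Ho.

Ho-141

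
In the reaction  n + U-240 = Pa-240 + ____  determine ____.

Conserve mass number: 1 + 240 = 240 + A, so A = 1.
Conserve atomic number: 0 + 92 = 91 + Z, so Z = 1.
A = 1 and Z = 1 is H-1 — a proton.

proton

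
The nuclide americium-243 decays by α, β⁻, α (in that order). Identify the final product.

U-235

Start: (A, Z) = (243, 95).
After α: (239, 93).
After β⁻: (239, 94).
After α: (235, 92).
Z = 92 is uranium.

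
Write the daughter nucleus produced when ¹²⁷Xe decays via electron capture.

Electron capture: mass number changes by +0, atomic number by -1.
A: 127 = 127; Z: 54 − 1 = 53.
Z = 53 is iodine, so the daughter is ¹²⁷I.

I-127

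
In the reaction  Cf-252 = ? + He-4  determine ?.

Cm-248

Conserve mass number: 252 = A + 4, so A = 248.
Conserve atomic number: 98 = Z + 2, so Z = 96.
Z = 96 is curium, so the species is Cm-248.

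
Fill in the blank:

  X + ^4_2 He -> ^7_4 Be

Conserve mass number: A + 4 = 7, so A = 3.
Conserve atomic number: Z + 2 = 4, so Z = 2.
Z = 2 is helium, so the species is ^3_2 He.

He-3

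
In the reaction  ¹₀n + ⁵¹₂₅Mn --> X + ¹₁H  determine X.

Cr-51

Conserve mass number: 1 + 51 = A + 1, so A = 51.
Conserve atomic number: 0 + 25 = Z + 1, so Z = 24.
Z = 24 is chromium, so the species is ⁵¹₂₄Cr.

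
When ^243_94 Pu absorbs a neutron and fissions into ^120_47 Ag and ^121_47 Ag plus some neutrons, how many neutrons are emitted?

3

Conserve mass number: 244 = 120 + 121 + k, so k = 244 − 241 = 3.
Check atomic number: 94 = 47 + 47 + 0 = 94. ✓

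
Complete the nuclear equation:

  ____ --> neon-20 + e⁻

F-20

Conserve mass number: A = 20 + 0, so A = 20.
Conserve atomic number: Z = 10 − 1, so Z = 9.
Z = 9 is fluorine, so the species is fluorine-20.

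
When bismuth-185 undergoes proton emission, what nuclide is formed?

Proton emission: mass number changes by -1, atomic number by -1.
A: 185 − 1 = 184; Z: 83 − 1 = 82.
Z = 82 is lead, so the daughter is lead-184.

Pb-184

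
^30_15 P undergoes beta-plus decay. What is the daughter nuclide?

Beta-plus decay: mass number changes by +0, atomic number by -1.
A: 30 = 30; Z: 15 − 1 = 14.
Z = 14 is silicon, so the daughter is ^30_14 Si.

Si-30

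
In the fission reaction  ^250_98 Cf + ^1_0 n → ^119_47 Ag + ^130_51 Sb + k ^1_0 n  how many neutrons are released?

2

Conserve mass number: 251 = 119 + 130 + k, so k = 251 − 249 = 2.
Check atomic number: 98 = 47 + 51 + 0 = 98. ✓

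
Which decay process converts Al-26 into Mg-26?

ΔA = 26 − 26 = 0; ΔZ = 12 − 13 = -1.
A is unchanged and Z drops by 1 — a proton has become a neutron (β⁺ emission or electron capture).

beta-plus decay or electron capture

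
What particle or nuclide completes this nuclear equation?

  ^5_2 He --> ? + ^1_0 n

He-4

Conserve mass number: 5 = A + 1, so A = 4.
Conserve atomic number: 2 = Z + 0, so Z = 2.
A = 4 and Z = 2 is ^4_2 He — an alpha particle.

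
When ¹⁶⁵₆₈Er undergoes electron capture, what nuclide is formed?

Ho-165

Electron capture: mass number changes by +0, atomic number by -1.
A: 165 = 165; Z: 68 − 1 = 67.
Z = 67 is holmium, so the daughter is ¹⁶⁵₆₇Ho.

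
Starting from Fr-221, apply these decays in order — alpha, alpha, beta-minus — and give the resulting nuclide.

Po-213

Start: (A, Z) = (221, 87).
After α: (217, 85).
After α: (213, 83).
After β⁻: (213, 84).
Z = 84 is polonium.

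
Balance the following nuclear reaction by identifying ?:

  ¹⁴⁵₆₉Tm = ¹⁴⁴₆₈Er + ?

Conserve mass number: 145 = 144 + A, so A = 1.
Conserve atomic number: 69 = 68 + Z, so Z = 1.
A = 1 and Z = 1 is ¹₁H — a proton.

proton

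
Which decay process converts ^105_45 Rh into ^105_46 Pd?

ΔA = 105 − 105 = 0; ΔZ = 46 − 45 = +1.
A is unchanged and Z rises by 1 — a neutron has become a proton (β⁻ decay).

beta-minus decay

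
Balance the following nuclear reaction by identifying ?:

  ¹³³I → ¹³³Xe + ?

Conserve mass number: 133 = 133 + A, so A = 0.
Conserve atomic number: 53 = 54 + Z, so Z = -1.
A = 0 and Z = -1 is e⁻ — a beta-minus particle.

beta-minus particle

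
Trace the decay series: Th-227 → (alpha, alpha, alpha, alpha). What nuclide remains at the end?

Pb-211

Start: (A, Z) = (227, 90).
After α: (223, 88).
After α: (219, 86).
After α: (215, 84).
After α: (211, 82).
Z = 82 is lead.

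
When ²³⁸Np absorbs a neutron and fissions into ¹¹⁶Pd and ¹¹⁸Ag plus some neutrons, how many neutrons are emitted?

Conserve mass number: 239 = 116 + 118 + k, so k = 239 − 234 = 5.
Check atomic number: 93 = 46 + 47 + 0 = 93. ✓

5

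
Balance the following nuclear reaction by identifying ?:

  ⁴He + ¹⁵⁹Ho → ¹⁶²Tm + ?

Conserve mass number: 4 + 159 = 162 + A, so A = 1.
Conserve atomic number: 2 + 67 = 69 + Z, so Z = 0.
A = 1 and Z = 0 is ¹n — a neutron.

neutron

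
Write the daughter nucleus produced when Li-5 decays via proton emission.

Proton emission: mass number changes by -1, atomic number by -1.
A: 5 − 1 = 4; Z: 3 − 1 = 2.
Z = 2 is helium, so the daughter is He-4.

He-4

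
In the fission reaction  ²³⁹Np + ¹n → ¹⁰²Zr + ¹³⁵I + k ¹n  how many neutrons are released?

3

Conserve mass number: 240 = 102 + 135 + k, so k = 240 − 237 = 3.
Check atomic number: 93 = 40 + 53 + 0 = 93. ✓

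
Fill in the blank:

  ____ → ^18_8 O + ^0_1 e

Conserve mass number: A = 18 + 0, so A = 18.
Conserve atomic number: Z = 8 + 1, so Z = 9.
Z = 9 is fluorine, so the species is ^18_9 F.

F-18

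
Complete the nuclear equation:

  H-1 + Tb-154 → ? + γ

Conserve mass number: 1 + 154 = A + 0, so A = 155.
Conserve atomic number: 1 + 65 = Z + 0, so Z = 66.
Z = 66 is dysprosium, so the species is Dy-155.

Dy-155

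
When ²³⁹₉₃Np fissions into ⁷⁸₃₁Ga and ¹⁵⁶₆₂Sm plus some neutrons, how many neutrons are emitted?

5

Conserve mass number: 239 = 78 + 156 + k, so k = 239 − 234 = 5.
Check atomic number: 93 = 31 + 62 + 0 = 93. ✓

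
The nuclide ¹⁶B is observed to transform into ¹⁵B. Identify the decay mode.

neutron emission

ΔA = 15 − 16 = -1; ΔZ = 5 − 5 = +0.
A drops by 1 with Z unchanged — a neutron was emitted.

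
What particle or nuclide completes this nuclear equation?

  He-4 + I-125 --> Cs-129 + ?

gamma ray

Conserve mass number: 4 + 125 = 129 + A, so A = 0.
Conserve atomic number: 2 + 53 = 55 + Z, so Z = 0.
A = 0 and Z = 0 is γ — a gamma ray.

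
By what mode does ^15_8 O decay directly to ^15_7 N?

ΔA = 15 − 15 = 0; ΔZ = 7 − 8 = -1.
A is unchanged and Z drops by 1 — a proton has become a neutron (β⁺ emission or electron capture).

beta-plus decay or electron capture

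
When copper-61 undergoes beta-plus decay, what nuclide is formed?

Beta-plus decay: mass number changes by +0, atomic number by -1.
A: 61 = 61; Z: 29 − 1 = 28.
Z = 28 is nickel, so the daughter is nickel-61.

Ni-61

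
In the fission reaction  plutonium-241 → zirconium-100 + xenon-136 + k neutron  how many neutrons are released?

Conserve mass number: 241 = 100 + 136 + k, so k = 241 − 236 = 5.
Check atomic number: 94 = 40 + 54 + 0 = 94. ✓

5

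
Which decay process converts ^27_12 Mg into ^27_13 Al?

beta-minus decay

ΔA = 27 − 27 = 0; ΔZ = 13 − 12 = +1.
A is unchanged and Z rises by 1 — a neutron has become a proton (β⁻ decay).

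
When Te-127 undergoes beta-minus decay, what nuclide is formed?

I-127

Beta-minus decay: mass number changes by +0, atomic number by +1.
A: 127 = 127; Z: 52 + 1 = 53.
Z = 53 is iodine, so the daughter is I-127.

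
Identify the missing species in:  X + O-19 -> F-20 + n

Conserve mass number: A + 19 = 20 + 1, so A = 2.
Conserve atomic number: Z + 8 = 9 + 0, so Z = 1.
A = 2 and Z = 1 is H-2 — a deuteron.

deuteron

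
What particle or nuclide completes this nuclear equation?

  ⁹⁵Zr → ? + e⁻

Conserve mass number: 95 = A + 0, so A = 95.
Conserve atomic number: 40 = Z − 1, so Z = 41.
Z = 41 is niobium, so the species is ⁹⁵Nb.

Nb-95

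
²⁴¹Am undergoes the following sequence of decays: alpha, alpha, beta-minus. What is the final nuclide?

Start: (A, Z) = (241, 95).
After α: (237, 93).
After α: (233, 91).
After β⁻: (233, 92).
Z = 92 is uranium.

U-233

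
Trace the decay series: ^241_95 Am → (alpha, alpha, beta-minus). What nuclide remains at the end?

Start: (A, Z) = (241, 95).
After α: (237, 93).
After α: (233, 91).
After β⁻: (233, 92).
Z = 92 is uranium.

U-233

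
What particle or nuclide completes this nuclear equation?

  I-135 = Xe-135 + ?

Conserve mass number: 135 = 135 + A, so A = 0.
Conserve atomic number: 53 = 54 + Z, so Z = -1.
A = 0 and Z = -1 is e⁻ — a beta-minus particle.

beta-minus particle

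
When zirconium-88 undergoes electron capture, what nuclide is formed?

Electron capture: mass number changes by +0, atomic number by -1.
A: 88 = 88; Z: 40 − 1 = 39.
Z = 39 is yttrium, so the daughter is yttrium-88.

Y-88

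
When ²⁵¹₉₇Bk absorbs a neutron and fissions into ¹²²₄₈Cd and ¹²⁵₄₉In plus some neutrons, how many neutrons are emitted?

Conserve mass number: 252 = 122 + 125 + k, so k = 252 − 247 = 5.
Check atomic number: 97 = 48 + 49 + 0 = 97. ✓

5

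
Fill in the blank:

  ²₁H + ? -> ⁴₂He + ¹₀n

Conserve mass number: 2 + A = 4 + 1, so A = 3.
Conserve atomic number: 1 + Z = 2 + 0, so Z = 1.
A = 3 and Z = 1 is ³₁H — a triton.

triton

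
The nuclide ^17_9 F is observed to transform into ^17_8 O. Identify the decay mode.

ΔA = 17 − 17 = 0; ΔZ = 8 − 9 = -1.
A is unchanged and Z drops by 1 — a proton has become a neutron (β⁺ emission or electron capture).

beta-plus decay or electron capture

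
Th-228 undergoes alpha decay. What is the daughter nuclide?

Ra-224

Alpha decay: mass number changes by -4, atomic number by -2.
A: 228 − 4 = 224; Z: 90 − 2 = 88.
Z = 88 is radium, so the daughter is Ra-224.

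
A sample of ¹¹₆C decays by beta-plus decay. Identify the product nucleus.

Beta-plus decay: mass number changes by +0, atomic number by -1.
A: 11 = 11; Z: 6 − 1 = 5.
Z = 5 is boron, so the daughter is ¹¹₅B.

B-11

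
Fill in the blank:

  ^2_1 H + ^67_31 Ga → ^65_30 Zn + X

Conserve mass number: 2 + 67 = 65 + A, so A = 4.
Conserve atomic number: 1 + 31 = 30 + Z, so Z = 2.
A = 4 and Z = 2 is ^4_2 He — an alpha particle.

alpha particle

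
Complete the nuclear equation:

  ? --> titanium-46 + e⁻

Sc-46

Conserve mass number: A = 46 + 0, so A = 46.
Conserve atomic number: Z = 22 − 1, so Z = 21.
Z = 21 is scandium, so the species is scandium-46.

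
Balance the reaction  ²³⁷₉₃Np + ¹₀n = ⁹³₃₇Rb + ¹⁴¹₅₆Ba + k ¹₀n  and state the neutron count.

Conserve mass number: 238 = 93 + 141 + k, so k = 238 − 234 = 4.
Check atomic number: 93 = 37 + 56 + 0 = 93. ✓

4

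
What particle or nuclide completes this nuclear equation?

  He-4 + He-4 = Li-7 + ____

proton

Conserve mass number: 4 + 4 = 7 + A, so A = 1.
Conserve atomic number: 2 + 2 = 3 + Z, so Z = 1.
A = 1 and Z = 1 is H-1 — a proton.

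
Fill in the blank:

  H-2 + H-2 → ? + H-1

Conserve mass number: 2 + 2 = A + 1, so A = 3.
Conserve atomic number: 1 + 1 = Z + 1, so Z = 1.
A = 3 and Z = 1 is H-3 — a triton.

H-3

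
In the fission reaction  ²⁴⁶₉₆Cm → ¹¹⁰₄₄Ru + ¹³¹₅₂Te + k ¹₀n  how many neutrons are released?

5

Conserve mass number: 246 = 110 + 131 + k, so k = 246 − 241 = 5.
Check atomic number: 96 = 44 + 52 + 0 = 96. ✓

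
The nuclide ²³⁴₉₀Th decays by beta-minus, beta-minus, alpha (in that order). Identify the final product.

Start: (A, Z) = (234, 90).
After β⁻: (234, 91).
After β⁻: (234, 92).
After α: (230, 90).
Z = 90 is thorium.

Th-230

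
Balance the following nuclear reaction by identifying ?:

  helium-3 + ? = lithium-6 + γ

Conserve mass number: 3 + A = 6 + 0, so A = 3.
Conserve atomic number: 2 + Z = 3 + 0, so Z = 1.
A = 3 and Z = 1 is hydrogen-3 — a triton.

triton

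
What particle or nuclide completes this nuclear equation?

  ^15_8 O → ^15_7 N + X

positron

Conserve mass number: 15 = 15 + A, so A = 0.
Conserve atomic number: 8 = 7 + Z, so Z = 1.
A = 0 and Z = 1 is ^0_1 e — a positron.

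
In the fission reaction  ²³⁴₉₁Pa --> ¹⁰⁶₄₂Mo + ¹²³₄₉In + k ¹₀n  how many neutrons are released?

5

Conserve mass number: 234 = 106 + 123 + k, so k = 234 − 229 = 5.
Check atomic number: 91 = 42 + 49 + 0 = 91. ✓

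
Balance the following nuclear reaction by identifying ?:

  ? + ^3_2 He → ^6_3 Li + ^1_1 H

Conserve mass number: A + 3 = 6 + 1, so A = 4.
Conserve atomic number: Z + 2 = 3 + 1, so Z = 2.
A = 4 and Z = 2 is ^4_2 He — an alpha particle.

alpha particle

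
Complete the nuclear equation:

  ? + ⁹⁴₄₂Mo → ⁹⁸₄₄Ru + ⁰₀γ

alpha particle

Conserve mass number: A + 94 = 98 + 0, so A = 4.
Conserve atomic number: Z + 42 = 44 + 0, so Z = 2.
A = 4 and Z = 2 is ⁴₂He — an alpha particle.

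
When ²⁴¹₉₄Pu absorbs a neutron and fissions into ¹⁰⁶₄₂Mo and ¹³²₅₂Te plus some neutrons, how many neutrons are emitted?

4

Conserve mass number: 242 = 106 + 132 + k, so k = 242 − 238 = 4.
Check atomic number: 94 = 42 + 52 + 0 = 94. ✓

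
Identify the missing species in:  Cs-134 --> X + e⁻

Ba-134

Conserve mass number: 134 = A + 0, so A = 134.
Conserve atomic number: 55 = Z − 1, so Z = 56.
Z = 56 is barium, so the species is Ba-134.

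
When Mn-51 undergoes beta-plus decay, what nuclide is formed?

Cr-51

Beta-plus decay: mass number changes by +0, atomic number by -1.
A: 51 = 51; Z: 25 − 1 = 24.
Z = 24 is chromium, so the daughter is Cr-51.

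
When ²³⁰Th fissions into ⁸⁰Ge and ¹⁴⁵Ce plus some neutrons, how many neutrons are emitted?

5

Conserve mass number: 230 = 80 + 145 + k, so k = 230 − 225 = 5.
Check atomic number: 90 = 32 + 58 + 0 = 90. ✓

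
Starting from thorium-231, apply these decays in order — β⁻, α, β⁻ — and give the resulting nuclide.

Start: (A, Z) = (231, 90).
After β⁻: (231, 91).
After α: (227, 89).
After β⁻: (227, 90).
Z = 90 is thorium.

Th-227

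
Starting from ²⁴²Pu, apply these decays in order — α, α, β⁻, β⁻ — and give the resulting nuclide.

Start: (A, Z) = (242, 94).
After α: (238, 92).
After α: (234, 90).
After β⁻: (234, 91).
After β⁻: (234, 92).
Z = 92 is uranium.

U-234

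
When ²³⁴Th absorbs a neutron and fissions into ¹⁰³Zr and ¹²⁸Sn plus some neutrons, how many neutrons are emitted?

4

Conserve mass number: 235 = 103 + 128 + k, so k = 235 − 231 = 4.
Check atomic number: 90 = 40 + 50 + 0 = 90. ✓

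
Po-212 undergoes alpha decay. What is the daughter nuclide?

Pb-208

Alpha decay: mass number changes by -4, atomic number by -2.
A: 212 − 4 = 208; Z: 84 − 2 = 82.
Z = 82 is lead, so the daughter is Pb-208.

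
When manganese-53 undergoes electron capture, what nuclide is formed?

Cr-53

Electron capture: mass number changes by +0, atomic number by -1.
A: 53 = 53; Z: 25 − 1 = 24.
Z = 24 is chromium, so the daughter is chromium-53.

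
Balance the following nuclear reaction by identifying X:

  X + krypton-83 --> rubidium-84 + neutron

deuteron

Conserve mass number: A + 83 = 84 + 1, so A = 2.
Conserve atomic number: Z + 36 = 37 + 0, so Z = 1.
A = 2 and Z = 1 is hydrogen-2 — a deuteron.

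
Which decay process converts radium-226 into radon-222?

alpha decay

ΔA = 222 − 226 = -4; ΔZ = 86 − 88 = -2.
A drops by 4 and Z drops by 2 — the signature of alpha emission.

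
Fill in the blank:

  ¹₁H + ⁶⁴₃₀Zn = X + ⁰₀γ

Conserve mass number: 1 + 64 = A + 0, so A = 65.
Conserve atomic number: 1 + 30 = Z + 0, so Z = 31.
Z = 31 is gallium, so the species is ⁶⁵₃₁Ga.

Ga-65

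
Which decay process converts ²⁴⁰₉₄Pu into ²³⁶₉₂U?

alpha decay

ΔA = 236 − 240 = -4; ΔZ = 92 − 94 = -2.
A drops by 4 and Z drops by 2 — the signature of alpha emission.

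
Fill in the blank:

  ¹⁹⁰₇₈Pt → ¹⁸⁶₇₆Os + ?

Conserve mass number: 190 = 186 + A, so A = 4.
Conserve atomic number: 78 = 76 + Z, so Z = 2.
A = 4 and Z = 2 is ⁴₂He — an alpha particle.

alpha particle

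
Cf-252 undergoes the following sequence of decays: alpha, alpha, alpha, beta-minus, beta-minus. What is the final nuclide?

Start: (A, Z) = (252, 98).
After α: (248, 96).
After α: (244, 94).
After α: (240, 92).
After β⁻: (240, 93).
After β⁻: (240, 94).
Z = 94 is plutonium.

Pu-240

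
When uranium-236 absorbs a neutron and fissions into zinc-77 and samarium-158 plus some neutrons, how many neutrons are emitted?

Conserve mass number: 237 = 77 + 158 + k, so k = 237 − 235 = 2.
Check atomic number: 92 = 30 + 62 + 0 = 92. ✓

2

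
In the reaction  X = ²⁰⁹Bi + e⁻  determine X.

Pb-209

Conserve mass number: A = 209 + 0, so A = 209.
Conserve atomic number: Z = 83 − 1, so Z = 82.
Z = 82 is lead, so the species is ²⁰⁹Pb.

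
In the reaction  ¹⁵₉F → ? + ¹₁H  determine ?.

O-14

Conserve mass number: 15 = A + 1, so A = 14.
Conserve atomic number: 9 = Z + 1, so Z = 8.
Z = 8 is oxygen, so the species is ¹⁴₈O.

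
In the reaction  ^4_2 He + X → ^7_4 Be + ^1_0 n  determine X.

Conserve mass number: 4 + A = 7 + 1, so A = 4.
Conserve atomic number: 2 + Z = 4 + 0, so Z = 2.
A = 4 and Z = 2 is ^4_2 He — an alpha particle.

alpha particle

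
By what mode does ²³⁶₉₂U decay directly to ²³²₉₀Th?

alpha decay

ΔA = 232 − 236 = -4; ΔZ = 90 − 92 = -2.
A drops by 4 and Z drops by 2 — the signature of alpha emission.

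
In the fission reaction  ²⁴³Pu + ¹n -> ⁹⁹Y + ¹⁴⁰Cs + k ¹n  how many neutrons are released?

Conserve mass number: 244 = 99 + 140 + k, so k = 244 − 239 = 5.
Check atomic number: 94 = 39 + 55 + 0 = 94. ✓

5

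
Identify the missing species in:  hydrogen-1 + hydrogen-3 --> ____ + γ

Conserve mass number: 1 + 3 = A + 0, so A = 4.
Conserve atomic number: 1 + 1 = Z + 0, so Z = 2.
A = 4 and Z = 2 is helium-4 — an alpha particle.

He-4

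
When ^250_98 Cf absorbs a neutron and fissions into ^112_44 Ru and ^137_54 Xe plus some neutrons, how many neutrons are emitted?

Conserve mass number: 251 = 112 + 137 + k, so k = 251 − 249 = 2.
Check atomic number: 98 = 44 + 54 + 0 = 98. ✓

2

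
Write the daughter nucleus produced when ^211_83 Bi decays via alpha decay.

Tl-207

Alpha decay: mass number changes by -4, atomic number by -2.
A: 211 − 4 = 207; Z: 83 − 2 = 81.
Z = 81 is thallium, so the daughter is ^207_81 Tl.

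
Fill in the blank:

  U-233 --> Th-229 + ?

Conserve mass number: 233 = 229 + A, so A = 4.
Conserve atomic number: 92 = 90 + Z, so Z = 2.
A = 4 and Z = 2 is He-4 — an alpha particle.

alpha particle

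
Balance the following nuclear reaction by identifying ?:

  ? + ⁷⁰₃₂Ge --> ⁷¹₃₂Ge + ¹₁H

Conserve mass number: A + 70 = 71 + 1, so A = 2.
Conserve atomic number: Z + 32 = 32 + 1, so Z = 1.
A = 2 and Z = 1 is ²₁H — a deuteron.

deuteron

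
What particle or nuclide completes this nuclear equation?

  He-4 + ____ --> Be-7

Conserve mass number: 4 + A = 7, so A = 3.
Conserve atomic number: 2 + Z = 4, so Z = 2.
Z = 2 is helium, so the species is He-3.

He-3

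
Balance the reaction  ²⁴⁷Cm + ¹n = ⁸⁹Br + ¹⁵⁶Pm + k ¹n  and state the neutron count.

Conserve mass number: 248 = 89 + 156 + k, so k = 248 − 245 = 3.
Check atomic number: 96 = 35 + 61 + 0 = 96. ✓

3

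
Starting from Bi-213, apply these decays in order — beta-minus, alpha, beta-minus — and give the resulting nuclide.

Start: (A, Z) = (213, 83).
After β⁻: (213, 84).
After α: (209, 82).
After β⁻: (209, 83).
Z = 83 is bismuth.

Bi-209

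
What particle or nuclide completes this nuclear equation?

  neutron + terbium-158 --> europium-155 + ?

alpha particle

Conserve mass number: 1 + 158 = 155 + A, so A = 4.
Conserve atomic number: 0 + 65 = 63 + Z, so Z = 2.
A = 4 and Z = 2 is helium-4 — an alpha particle.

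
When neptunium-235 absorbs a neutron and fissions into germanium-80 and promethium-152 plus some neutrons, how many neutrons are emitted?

4

Conserve mass number: 236 = 80 + 152 + k, so k = 236 − 232 = 4.
Check atomic number: 93 = 32 + 61 + 0 = 93. ✓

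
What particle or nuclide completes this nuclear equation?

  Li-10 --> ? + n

Conserve mass number: 10 = A + 1, so A = 9.
Conserve atomic number: 3 = Z + 0, so Z = 3.
Z = 3 is lithium, so the species is Li-9.

Li-9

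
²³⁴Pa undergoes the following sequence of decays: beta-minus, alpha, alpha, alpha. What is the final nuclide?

Start: (A, Z) = (234, 91).
After β⁻: (234, 92).
After α: (230, 90).
After α: (226, 88).
After α: (222, 86).
Z = 86 is radon.

Rn-222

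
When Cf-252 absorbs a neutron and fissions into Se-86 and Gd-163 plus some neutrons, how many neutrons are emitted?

4

Conserve mass number: 253 = 86 + 163 + k, so k = 253 − 249 = 4.
Check atomic number: 98 = 34 + 64 + 0 = 98. ✓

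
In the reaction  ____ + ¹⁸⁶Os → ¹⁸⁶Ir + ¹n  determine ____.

Conserve mass number: A + 186 = 186 + 1, so A = 1.
Conserve atomic number: Z + 76 = 77 + 0, so Z = 1.
A = 1 and Z = 1 is ¹H — a proton.

proton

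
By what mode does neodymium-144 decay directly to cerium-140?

ΔA = 140 − 144 = -4; ΔZ = 58 − 60 = -2.
A drops by 4 and Z drops by 2 — the signature of alpha emission.

alpha decay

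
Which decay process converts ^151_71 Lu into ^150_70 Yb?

ΔA = 150 − 151 = -1; ΔZ = 70 − 71 = -1.
A drops by 1 and Z drops by 1 — a proton was emitted.

proton emission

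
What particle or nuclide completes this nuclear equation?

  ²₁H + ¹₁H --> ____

He-3

Conserve mass number: 2 + 1 = A, so A = 3.
Conserve atomic number: 1 + 1 = Z, so Z = 2.
Z = 2 is helium, so the species is ³₂He.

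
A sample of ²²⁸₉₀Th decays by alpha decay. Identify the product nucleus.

Ra-224

Alpha decay: mass number changes by -4, atomic number by -2.
A: 228 − 4 = 224; Z: 90 − 2 = 88.
Z = 88 is radium, so the daughter is ²²⁴₈₈Ra.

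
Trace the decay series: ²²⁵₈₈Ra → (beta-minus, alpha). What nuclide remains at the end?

Start: (A, Z) = (225, 88).
After β⁻: (225, 89).
After α: (221, 87).
Z = 87 is francium.

Fr-221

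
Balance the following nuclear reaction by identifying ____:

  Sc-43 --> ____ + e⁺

Ca-43

Conserve mass number: 43 = A + 0, so A = 43.
Conserve atomic number: 21 = Z + 1, so Z = 20.
Z = 20 is calcium, so the species is Ca-43.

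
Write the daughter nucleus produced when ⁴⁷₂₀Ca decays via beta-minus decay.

Sc-47

Beta-minus decay: mass number changes by +0, atomic number by +1.
A: 47 = 47; Z: 20 + 1 = 21.
Z = 21 is scandium, so the daughter is ⁴⁷₂₁Sc.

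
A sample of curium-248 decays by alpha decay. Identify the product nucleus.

Alpha decay: mass number changes by -4, atomic number by -2.
A: 248 − 4 = 244; Z: 96 − 2 = 94.
Z = 94 is plutonium, so the daughter is plutonium-244.

Pu-244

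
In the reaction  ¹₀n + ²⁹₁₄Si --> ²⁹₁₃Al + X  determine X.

proton

Conserve mass number: 1 + 29 = 29 + A, so A = 1.
Conserve atomic number: 0 + 14 = 13 + Z, so Z = 1.
A = 1 and Z = 1 is ¹₁H — a proton.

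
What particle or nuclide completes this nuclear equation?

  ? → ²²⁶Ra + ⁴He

Th-230

Conserve mass number: A = 226 + 4, so A = 230.
Conserve atomic number: Z = 88 + 2, so Z = 90.
Z = 90 is thorium, so the species is ²³⁰Th.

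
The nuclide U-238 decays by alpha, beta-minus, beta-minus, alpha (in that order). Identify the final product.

Start: (A, Z) = (238, 92).
After α: (234, 90).
After β⁻: (234, 91).
After β⁻: (234, 92).
After α: (230, 90).
Z = 90 is thorium.

Th-230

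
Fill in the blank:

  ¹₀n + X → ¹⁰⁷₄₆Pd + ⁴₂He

Cd-110

Conserve mass number: 1 + A = 107 + 4, so A = 110.
Conserve atomic number: 0 + Z = 46 + 2, so Z = 48.
Z = 48 is cadmium, so the species is ¹¹⁰₄₈Cd.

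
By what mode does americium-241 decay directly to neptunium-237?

alpha decay

ΔA = 237 − 241 = -4; ΔZ = 93 − 95 = -2.
A drops by 4 and Z drops by 2 — the signature of alpha emission.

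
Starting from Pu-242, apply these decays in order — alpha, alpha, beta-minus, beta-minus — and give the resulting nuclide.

Start: (A, Z) = (242, 94).
After α: (238, 92).
After α: (234, 90).
After β⁻: (234, 91).
After β⁻: (234, 92).
Z = 92 is uranium.

U-234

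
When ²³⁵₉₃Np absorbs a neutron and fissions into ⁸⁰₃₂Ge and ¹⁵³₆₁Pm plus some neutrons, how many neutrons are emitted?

Conserve mass number: 236 = 80 + 153 + k, so k = 236 − 233 = 3.
Check atomic number: 93 = 32 + 61 + 0 = 93. ✓

3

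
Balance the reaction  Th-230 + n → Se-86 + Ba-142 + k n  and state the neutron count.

Conserve mass number: 231 = 86 + 142 + k, so k = 231 − 228 = 3.
Check atomic number: 90 = 34 + 56 + 0 = 90. ✓

3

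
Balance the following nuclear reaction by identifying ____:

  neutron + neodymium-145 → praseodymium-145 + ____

Conserve mass number: 1 + 145 = 145 + A, so A = 1.
Conserve atomic number: 0 + 60 = 59 + Z, so Z = 1.
A = 1 and Z = 1 is hydrogen-1 — a proton.

proton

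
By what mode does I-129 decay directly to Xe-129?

ΔA = 129 − 129 = 0; ΔZ = 54 − 53 = +1.
A is unchanged and Z rises by 1 — a neutron has become a proton (β⁻ decay).

beta-minus decay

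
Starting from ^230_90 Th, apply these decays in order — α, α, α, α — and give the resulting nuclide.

Start: (A, Z) = (230, 90).
After α: (226, 88).
After α: (222, 86).
After α: (218, 84).
After α: (214, 82).
Z = 82 is lead.

Pb-214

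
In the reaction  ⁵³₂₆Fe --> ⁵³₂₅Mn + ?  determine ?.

Conserve mass number: 53 = 53 + A, so A = 0.
Conserve atomic number: 26 = 25 + Z, so Z = 1.
A = 0 and Z = 1 is ⁰₁e — a positron.

positron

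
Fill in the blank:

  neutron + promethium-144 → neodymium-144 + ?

Conserve mass number: 1 + 144 = 144 + A, so A = 1.
Conserve atomic number: 0 + 61 = 60 + Z, so Z = 1.
A = 1 and Z = 1 is hydrogen-1 — a proton.

proton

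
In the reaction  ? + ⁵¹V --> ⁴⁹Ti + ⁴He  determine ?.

Conserve mass number: A + 51 = 49 + 4, so A = 2.
Conserve atomic number: Z + 23 = 22 + 2, so Z = 1.
A = 2 and Z = 1 is ²H — a deuteron.

deuteron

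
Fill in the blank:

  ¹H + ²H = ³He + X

Conserve mass number: 1 + 2 = 3 + A, so A = 0.
Conserve atomic number: 1 + 1 = 2 + Z, so Z = 0.
A = 0 and Z = 0 is γ — a gamma ray.

gamma ray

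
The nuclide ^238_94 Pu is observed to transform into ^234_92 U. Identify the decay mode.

alpha decay

ΔA = 234 − 238 = -4; ΔZ = 92 − 94 = -2.
A drops by 4 and Z drops by 2 — the signature of alpha emission.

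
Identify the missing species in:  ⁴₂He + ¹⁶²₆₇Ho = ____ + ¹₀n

Conserve mass number: 4 + 162 = A + 1, so A = 165.
Conserve atomic number: 2 + 67 = Z + 0, so Z = 69.
Z = 69 is thulium, so the species is ¹⁶⁵₆₉Tm.

Tm-165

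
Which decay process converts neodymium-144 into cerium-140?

ΔA = 140 − 144 = -4; ΔZ = 58 − 60 = -2.
A drops by 4 and Z drops by 2 — the signature of alpha emission.

alpha decay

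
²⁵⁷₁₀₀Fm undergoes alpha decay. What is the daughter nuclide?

Cf-253

Alpha decay: mass number changes by -4, atomic number by -2.
A: 257 − 4 = 253; Z: 100 − 2 = 98.
Z = 98 is californium, so the daughter is ²⁵³₉₈Cf.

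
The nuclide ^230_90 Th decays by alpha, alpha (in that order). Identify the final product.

Start: (A, Z) = (230, 90).
After α: (226, 88).
After α: (222, 86).
Z = 86 is radon.

Rn-222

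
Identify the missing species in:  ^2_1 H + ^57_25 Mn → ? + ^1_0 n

Fe-58

Conserve mass number: 2 + 57 = A + 1, so A = 58.
Conserve atomic number: 1 + 25 = Z + 0, so Z = 26.
Z = 26 is iron, so the species is ^58_26 Fe.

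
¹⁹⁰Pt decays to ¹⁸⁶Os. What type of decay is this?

ΔA = 186 − 190 = -4; ΔZ = 76 − 78 = -2.
A drops by 4 and Z drops by 2 — the signature of alpha emission.

alpha decay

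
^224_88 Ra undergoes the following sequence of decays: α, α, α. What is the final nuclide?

Start: (A, Z) = (224, 88).
After α: (220, 86).
After α: (216, 84).
After α: (212, 82).
Z = 82 is lead.

Pb-212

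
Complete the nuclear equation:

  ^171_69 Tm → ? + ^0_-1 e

Yb-171

Conserve mass number: 171 = A + 0, so A = 171.
Conserve atomic number: 69 = Z − 1, so Z = 70.
Z = 70 is ytterbium, so the species is ^171_70 Yb.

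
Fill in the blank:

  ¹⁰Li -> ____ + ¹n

Li-9

Conserve mass number: 10 = A + 1, so A = 9.
Conserve atomic number: 3 = Z + 0, so Z = 3.
Z = 3 is lithium, so the species is ⁹Li.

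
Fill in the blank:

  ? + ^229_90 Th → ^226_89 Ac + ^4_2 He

proton

Conserve mass number: A + 229 = 226 + 4, so A = 1.
Conserve atomic number: Z + 90 = 89 + 2, so Z = 1.
A = 1 and Z = 1 is ^1_1 H — a proton.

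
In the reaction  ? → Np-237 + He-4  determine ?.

Am-241

Conserve mass number: A = 237 + 4, so A = 241.
Conserve atomic number: Z = 93 + 2, so Z = 95.
Z = 95 is americium, so the species is Am-241.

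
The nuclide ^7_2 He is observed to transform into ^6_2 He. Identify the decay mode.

ΔA = 6 − 7 = -1; ΔZ = 2 − 2 = +0.
A drops by 1 with Z unchanged — a neutron was emitted.

neutron emission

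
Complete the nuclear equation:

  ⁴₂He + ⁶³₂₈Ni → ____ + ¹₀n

Conserve mass number: 4 + 63 = A + 1, so A = 66.
Conserve atomic number: 2 + 28 = Z + 0, so Z = 30.
Z = 30 is zinc, so the species is ⁶⁶₃₀Zn.

Zn-66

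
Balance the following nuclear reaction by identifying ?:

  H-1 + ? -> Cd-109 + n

Ag-109

Conserve mass number: 1 + A = 109 + 1, so A = 109.
Conserve atomic number: 1 + Z = 48 + 0, so Z = 47.
Z = 47 is silver, so the species is Ag-109.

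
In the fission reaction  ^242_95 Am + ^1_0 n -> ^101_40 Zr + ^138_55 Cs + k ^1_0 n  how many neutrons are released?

Conserve mass number: 243 = 101 + 138 + k, so k = 243 − 239 = 4.
Check atomic number: 95 = 40 + 55 + 0 = 95. ✓

4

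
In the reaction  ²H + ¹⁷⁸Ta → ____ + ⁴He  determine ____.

Hf-176

Conserve mass number: 2 + 178 = A + 4, so A = 176.
Conserve atomic number: 1 + 73 = Z + 2, so Z = 72.
Z = 72 is hafnium, so the species is ¹⁷⁶Hf.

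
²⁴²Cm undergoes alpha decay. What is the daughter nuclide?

Alpha decay: mass number changes by -4, atomic number by -2.
A: 242 − 4 = 238; Z: 96 − 2 = 94.
Z = 94 is plutonium, so the daughter is ²³⁸Pu.

Pu-238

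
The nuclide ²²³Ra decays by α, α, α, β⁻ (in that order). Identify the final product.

Bi-211

Start: (A, Z) = (223, 88).
After α: (219, 86).
After α: (215, 84).
After α: (211, 82).
After β⁻: (211, 83).
Z = 83 is bismuth.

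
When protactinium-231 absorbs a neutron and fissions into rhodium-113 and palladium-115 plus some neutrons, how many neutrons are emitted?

4

Conserve mass number: 232 = 113 + 115 + k, so k = 232 − 228 = 4.
Check atomic number: 91 = 45 + 46 + 0 = 91. ✓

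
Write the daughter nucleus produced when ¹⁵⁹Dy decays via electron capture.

Tb-159

Electron capture: mass number changes by +0, atomic number by -1.
A: 159 = 159; Z: 66 − 1 = 65.
Z = 65 is terbium, so the daughter is ¹⁵⁹Tb.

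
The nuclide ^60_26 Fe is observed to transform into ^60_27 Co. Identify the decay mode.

beta-minus decay

ΔA = 60 − 60 = 0; ΔZ = 27 − 26 = +1.
A is unchanged and Z rises by 1 — a neutron has become a proton (β⁻ decay).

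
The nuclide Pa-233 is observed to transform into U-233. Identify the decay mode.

beta-minus decay

ΔA = 233 − 233 = 0; ΔZ = 92 − 91 = +1.
A is unchanged and Z rises by 1 — a neutron has become a proton (β⁻ decay).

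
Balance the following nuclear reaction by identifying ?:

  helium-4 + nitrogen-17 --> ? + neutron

F-20

Conserve mass number: 4 + 17 = A + 1, so A = 20.
Conserve atomic number: 2 + 7 = Z + 0, so Z = 9.
Z = 9 is fluorine, so the species is fluorine-20.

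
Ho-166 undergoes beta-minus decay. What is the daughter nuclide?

Beta-minus decay: mass number changes by +0, atomic number by +1.
A: 166 = 166; Z: 67 + 1 = 68.
Z = 68 is erbium, so the daughter is Er-166.

Er-166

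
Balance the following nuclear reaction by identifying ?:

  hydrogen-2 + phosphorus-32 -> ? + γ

S-34

Conserve mass number: 2 + 32 = A + 0, so A = 34.
Conserve atomic number: 1 + 15 = Z + 0, so Z = 16.
Z = 16 is sulfur, so the species is sulfur-34.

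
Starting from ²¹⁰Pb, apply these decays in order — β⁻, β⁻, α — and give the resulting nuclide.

Start: (A, Z) = (210, 82).
After β⁻: (210, 83).
After β⁻: (210, 84).
After α: (206, 82).
Z = 82 is lead.

Pb-206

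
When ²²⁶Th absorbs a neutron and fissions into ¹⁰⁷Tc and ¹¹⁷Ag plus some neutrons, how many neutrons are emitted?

3

Conserve mass number: 227 = 107 + 117 + k, so k = 227 − 224 = 3.
Check atomic number: 90 = 43 + 47 + 0 = 90. ✓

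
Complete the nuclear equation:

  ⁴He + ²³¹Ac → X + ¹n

Pa-234

Conserve mass number: 4 + 231 = A + 1, so A = 234.
Conserve atomic number: 2 + 89 = Z + 0, so Z = 91.
Z = 91 is protactinium, so the species is ²³⁴Pa.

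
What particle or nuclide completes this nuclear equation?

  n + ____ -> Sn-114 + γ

Sn-113

Conserve mass number: 1 + A = 114 + 0, so A = 113.
Conserve atomic number: 0 + Z = 50 + 0, so Z = 50.
Z = 50 is tin, so the species is Sn-113.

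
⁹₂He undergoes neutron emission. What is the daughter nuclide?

He-8

Neutron emission: mass number changes by -1, atomic number by +0.
A: 9 − 1 = 8; Z: 2 = 2.
Z = 2 is helium, so the daughter is ⁸₂He.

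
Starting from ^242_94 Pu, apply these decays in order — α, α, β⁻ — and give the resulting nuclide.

Pa-234

Start: (A, Z) = (242, 94).
After α: (238, 92).
After α: (234, 90).
After β⁻: (234, 91).
Z = 91 is protactinium.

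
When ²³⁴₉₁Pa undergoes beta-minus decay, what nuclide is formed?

Beta-minus decay: mass number changes by +0, atomic number by +1.
A: 234 = 234; Z: 91 + 1 = 92.
Z = 92 is uranium, so the daughter is ²³⁴₉₂U.

U-234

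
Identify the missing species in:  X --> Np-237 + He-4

Conserve mass number: A = 237 + 4, so A = 241.
Conserve atomic number: Z = 93 + 2, so Z = 95.
Z = 95 is americium, so the species is Am-241.

Am-241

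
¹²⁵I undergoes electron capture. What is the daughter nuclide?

Te-125

Electron capture: mass number changes by +0, atomic number by -1.
A: 125 = 125; Z: 53 − 1 = 52.
Z = 52 is tellurium, so the daughter is ¹²⁵Te.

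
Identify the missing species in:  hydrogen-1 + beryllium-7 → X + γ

Conserve mass number: 1 + 7 = A + 0, so A = 8.
Conserve atomic number: 1 + 4 = Z + 0, so Z = 5.
Z = 5 is boron, so the species is boron-8.

B-8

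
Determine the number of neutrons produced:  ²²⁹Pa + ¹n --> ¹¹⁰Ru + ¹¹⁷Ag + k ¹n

Conserve mass number: 230 = 110 + 117 + k, so k = 230 − 227 = 3.
Check atomic number: 91 = 44 + 47 + 0 = 91. ✓

3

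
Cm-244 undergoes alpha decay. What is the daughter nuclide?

Pu-240

Alpha decay: mass number changes by -4, atomic number by -2.
A: 244 − 4 = 240; Z: 96 − 2 = 94.
Z = 94 is plutonium, so the daughter is Pu-240.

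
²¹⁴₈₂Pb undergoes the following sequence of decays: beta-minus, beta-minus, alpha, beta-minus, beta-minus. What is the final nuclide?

Po-210

Start: (A, Z) = (214, 82).
After β⁻: (214, 83).
After β⁻: (214, 84).
After α: (210, 82).
After β⁻: (210, 83).
After β⁻: (210, 84).
Z = 84 is polonium.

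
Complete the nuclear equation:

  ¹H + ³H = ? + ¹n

He-3

Conserve mass number: 1 + 3 = A + 1, so A = 3.
Conserve atomic number: 1 + 1 = Z + 0, so Z = 2.
Z = 2 is helium, so the species is ³He.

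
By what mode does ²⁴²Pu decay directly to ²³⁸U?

ΔA = 238 − 242 = -4; ΔZ = 92 − 94 = -2.
A drops by 4 and Z drops by 2 — the signature of alpha emission.

alpha decay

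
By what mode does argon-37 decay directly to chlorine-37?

ΔA = 37 − 37 = 0; ΔZ = 17 − 18 = -1.
A is unchanged and Z drops by 1 — a proton has become a neutron (β⁺ emission or electron capture).

beta-plus decay or electron capture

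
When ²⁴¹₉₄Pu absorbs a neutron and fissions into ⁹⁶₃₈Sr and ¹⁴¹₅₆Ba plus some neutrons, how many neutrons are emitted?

5

Conserve mass number: 242 = 96 + 141 + k, so k = 242 − 237 = 5.
Check atomic number: 94 = 38 + 56 + 0 = 94. ✓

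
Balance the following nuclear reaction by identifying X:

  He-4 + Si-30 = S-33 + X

neutron

Conserve mass number: 4 + 30 = 33 + A, so A = 1.
Conserve atomic number: 2 + 14 = 16 + Z, so Z = 0.
A = 1 and Z = 0 is n — a neutron.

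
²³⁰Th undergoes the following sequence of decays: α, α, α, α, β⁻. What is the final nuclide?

Start: (A, Z) = (230, 90).
After α: (226, 88).
After α: (222, 86).
After α: (218, 84).
After α: (214, 82).
After β⁻: (214, 83).
Z = 83 is bismuth.

Bi-214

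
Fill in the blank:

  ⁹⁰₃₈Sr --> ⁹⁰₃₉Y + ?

beta-minus particle

Conserve mass number: 90 = 90 + A, so A = 0.
Conserve atomic number: 38 = 39 + Z, so Z = -1.
A = 0 and Z = -1 is ⁰₋₁e — a beta-minus particle.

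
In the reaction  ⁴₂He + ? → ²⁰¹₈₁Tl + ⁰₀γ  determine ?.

Au-197

Conserve mass number: 4 + A = 201 + 0, so A = 197.
Conserve atomic number: 2 + Z = 81 + 0, so Z = 79.
Z = 79 is gold, so the species is ¹⁹⁷₇₉Au.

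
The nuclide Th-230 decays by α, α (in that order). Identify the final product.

Start: (A, Z) = (230, 90).
After α: (226, 88).
After α: (222, 86).
Z = 86 is radon.

Rn-222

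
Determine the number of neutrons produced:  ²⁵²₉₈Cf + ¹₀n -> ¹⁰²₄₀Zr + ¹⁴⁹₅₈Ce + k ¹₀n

2

Conserve mass number: 253 = 102 + 149 + k, so k = 253 − 251 = 2.
Check atomic number: 98 = 40 + 58 + 0 = 98. ✓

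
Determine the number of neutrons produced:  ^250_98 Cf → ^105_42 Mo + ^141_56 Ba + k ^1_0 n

Conserve mass number: 250 = 105 + 141 + k, so k = 250 − 246 = 4.
Check atomic number: 98 = 42 + 56 + 0 = 98. ✓

4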